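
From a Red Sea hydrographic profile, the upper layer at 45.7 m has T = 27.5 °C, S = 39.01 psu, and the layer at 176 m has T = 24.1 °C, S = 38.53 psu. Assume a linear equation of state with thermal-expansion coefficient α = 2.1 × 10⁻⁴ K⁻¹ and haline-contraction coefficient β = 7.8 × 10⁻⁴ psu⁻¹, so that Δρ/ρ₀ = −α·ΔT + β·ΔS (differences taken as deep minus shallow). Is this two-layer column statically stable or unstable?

stable

ΔT = 24.1 − 27.5 = -3.4 K and ΔS = 38.53 − 39.01 = -0.48 psu (deep − shallow).
−αΔT = 7.14 × 10⁻⁴; βΔS = -3.744 × 10⁻⁴; sum Δρ/ρ₀ = 3.396 × 10⁻⁴.
Δρ/ρ₀ > 0, so Δρ > 0: deeper water is denser → statically stable.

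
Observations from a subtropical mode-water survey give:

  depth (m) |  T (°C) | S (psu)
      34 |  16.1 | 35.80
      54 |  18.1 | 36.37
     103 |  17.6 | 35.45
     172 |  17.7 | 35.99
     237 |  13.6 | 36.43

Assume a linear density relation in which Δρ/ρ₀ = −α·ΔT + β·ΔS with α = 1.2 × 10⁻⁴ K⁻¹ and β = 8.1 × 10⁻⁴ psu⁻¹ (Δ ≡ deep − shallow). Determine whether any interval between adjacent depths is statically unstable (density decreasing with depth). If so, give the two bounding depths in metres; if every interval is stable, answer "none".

54–103 m

Evaluate Δρ/ρ₀ = −αΔT + βΔS across each adjacent pair:
  34–54 m: −αΔT+βΔS = −(1.2 × 10⁻⁴)(+2.0)+(8.1 × 10⁻⁴)(+0.57) = 2.2 × 10⁻⁴ → stable
  54–103 m: −αΔT+βΔS = −(1.2 × 10⁻⁴)(-0.5)+(8.1 × 10⁻⁴)(-0.92) = -6.9 × 10⁻⁴ → UNSTABLE
  103–172 m: −αΔT+βΔS = −(1.2 × 10⁻⁴)(+0.1)+(8.1 × 10⁻⁴)(+0.54) = 4.3 × 10⁻⁴ → stable
  172–237 m: −αΔT+βΔS = −(1.2 × 10⁻⁴)(-4.1)+(8.1 × 10⁻⁴)(+0.44) = 8.5 × 10⁻⁴ → stable
The 54–103 m interval has Δρ < 0: lighter water underlies denser water.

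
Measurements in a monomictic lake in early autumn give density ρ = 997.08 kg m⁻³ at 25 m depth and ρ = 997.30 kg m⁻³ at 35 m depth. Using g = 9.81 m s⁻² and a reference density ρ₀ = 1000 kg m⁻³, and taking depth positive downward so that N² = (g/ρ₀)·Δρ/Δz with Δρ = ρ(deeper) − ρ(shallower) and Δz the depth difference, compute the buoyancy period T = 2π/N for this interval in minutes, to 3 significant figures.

Δρ = 997.30 − 997.08 = 0.22 kg m⁻³ over Δz = 35 − 25 = 10 m.
N² = (9.81/1000) × (0.22/10) = 2.1582 × 10⁻⁴ s⁻².
N = √(2.1582 × 10⁻⁴) = 0.014691 rad s⁻¹, so T = 2π/N = 427.69 s = 7.1282 min ≈ 7.13 min.
N² > 0, so the interval is statically stable.

7.13 min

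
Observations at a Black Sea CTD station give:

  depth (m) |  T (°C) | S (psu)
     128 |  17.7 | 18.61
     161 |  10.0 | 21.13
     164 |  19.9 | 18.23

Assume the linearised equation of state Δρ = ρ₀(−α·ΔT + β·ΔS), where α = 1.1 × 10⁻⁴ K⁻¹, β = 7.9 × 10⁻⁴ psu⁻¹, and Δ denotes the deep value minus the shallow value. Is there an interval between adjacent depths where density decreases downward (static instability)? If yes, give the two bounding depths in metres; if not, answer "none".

Evaluate Δρ/ρ₀ = −αΔT + βΔS across each adjacent pair:
  128–161 m: −αΔT+βΔS = −(1.1 × 10⁻⁴)(-7.7)+(7.9 × 10⁻⁴)(+2.52) = 2.8 × 10⁻³ → stable
  161–164 m: −αΔT+βΔS = −(1.1 × 10⁻⁴)(+9.9)+(7.9 × 10⁻⁴)(-2.90) = -3.4 × 10⁻³ → UNSTABLE
The 161–164 m interval has Δρ < 0: lighter water underlies denser water.

161–164 m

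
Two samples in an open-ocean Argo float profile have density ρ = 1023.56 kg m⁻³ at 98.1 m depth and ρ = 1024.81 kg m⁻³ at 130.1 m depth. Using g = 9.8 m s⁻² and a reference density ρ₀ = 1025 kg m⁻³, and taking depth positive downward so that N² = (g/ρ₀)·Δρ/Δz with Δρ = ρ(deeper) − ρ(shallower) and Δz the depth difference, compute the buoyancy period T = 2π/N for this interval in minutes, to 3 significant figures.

Δρ = 1024.81 − 1023.56 = 1.25 kg m⁻³ over Δz = 130.1 − 98.1 = 32 m.
N² = (9.8/1025) × (1.25/32) = 3.7348 × 10⁻⁴ s⁻².
N = √(3.7348 × 10⁻⁴) = 0.019326 rad s⁻¹, so T = 2π/N = 325.12 s = 5.4187 min ≈ 5.42 min.

5.42 min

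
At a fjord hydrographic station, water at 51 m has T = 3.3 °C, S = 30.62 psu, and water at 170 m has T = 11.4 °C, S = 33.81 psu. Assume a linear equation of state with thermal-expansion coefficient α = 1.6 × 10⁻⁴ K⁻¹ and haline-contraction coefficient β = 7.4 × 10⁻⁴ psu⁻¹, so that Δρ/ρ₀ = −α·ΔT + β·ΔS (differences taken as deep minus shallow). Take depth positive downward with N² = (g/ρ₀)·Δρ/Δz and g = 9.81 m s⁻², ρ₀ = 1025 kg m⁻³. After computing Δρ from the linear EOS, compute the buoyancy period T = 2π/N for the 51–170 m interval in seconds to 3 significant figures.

ΔT = +8.1 K, ΔS = +3.19 psu (deep − shallow).
Δρ/ρ₀ = −αΔT + βΔS = -1.296 × 10⁻³ + 2.3606 × 10⁻³ = 1.0646 × 10⁻³, so Δρ ≈ 1.091 kg m⁻³.
N² = (g/ρ₀)·Δρ/Δz = g·(Δρ/ρ₀)/Δz = 9.81 × 1.0646 × 10⁻³ / 119 = 8.7762 × 10⁻⁵ s⁻².
N = √(8.7762 × 10⁻⁵) = 9.3681 × 10⁻³ rad s⁻¹ → T = 2π/N = 670.70 s ≈ 671 s.

671 s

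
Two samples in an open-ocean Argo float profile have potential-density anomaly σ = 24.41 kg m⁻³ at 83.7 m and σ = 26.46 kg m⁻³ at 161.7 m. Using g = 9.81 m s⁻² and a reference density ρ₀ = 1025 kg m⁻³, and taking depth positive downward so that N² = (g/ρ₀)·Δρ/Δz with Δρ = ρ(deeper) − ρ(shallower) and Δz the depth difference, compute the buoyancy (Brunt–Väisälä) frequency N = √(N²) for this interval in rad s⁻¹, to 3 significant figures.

Δρ = 1026.46 − 1024.41 = 2.05 kg m⁻³ over Δz = 161.7 − 83.7 = 78 m.
N² = (9.81/1025) × (2.05/78) = 2.5154 × 10⁻⁴ s⁻².
N = √(2.5154 × 10⁻⁴) = 0.015860 rad s⁻¹ ≈ 0.0159 rad s⁻¹.

0.0159 rad s⁻¹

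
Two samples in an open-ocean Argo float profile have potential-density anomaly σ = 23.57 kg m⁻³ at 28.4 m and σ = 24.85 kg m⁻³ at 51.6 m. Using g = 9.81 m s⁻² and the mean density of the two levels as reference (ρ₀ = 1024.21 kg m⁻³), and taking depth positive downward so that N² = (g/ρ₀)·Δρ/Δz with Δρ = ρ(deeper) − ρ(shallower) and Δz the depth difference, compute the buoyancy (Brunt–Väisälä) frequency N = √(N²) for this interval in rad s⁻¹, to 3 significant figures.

0.0230 rad s⁻¹

Δρ = 1024.85 − 1023.57 = 1.28 kg m⁻³ over Δz = 51.6 − 28.4 = 23.2 m.
N² = (9.81/1024.21) × (1.28/23.2) = 5.2845 × 10⁻⁴ s⁻².
N = √(5.2845 × 10⁻⁴) = 0.022988 rad s⁻¹ ≈ 0.0230 rad s⁻¹.
N² > 0, so the interval is statically stable.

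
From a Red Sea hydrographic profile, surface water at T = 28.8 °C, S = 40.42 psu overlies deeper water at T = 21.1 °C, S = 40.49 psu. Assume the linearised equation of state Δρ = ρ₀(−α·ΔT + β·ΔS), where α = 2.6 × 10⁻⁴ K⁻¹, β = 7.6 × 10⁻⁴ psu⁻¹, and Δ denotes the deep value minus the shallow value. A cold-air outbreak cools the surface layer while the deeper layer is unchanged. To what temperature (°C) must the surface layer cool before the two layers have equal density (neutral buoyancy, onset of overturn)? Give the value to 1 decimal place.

20.9 °C

Neutral buoyancy requires Δρ = 0, i.e. −α(T_deep − T_surf′) + β(S_deep − S_surf) = 0.
T_surf′ = T_deep − (β/α)·ΔS = 21.1 − (7.6 × 10⁻⁴/2.6 × 10⁻⁴)·(+0.07) = 20.895 °C.
Cooling required: 28.8 − (20.895) = 7.905 °C.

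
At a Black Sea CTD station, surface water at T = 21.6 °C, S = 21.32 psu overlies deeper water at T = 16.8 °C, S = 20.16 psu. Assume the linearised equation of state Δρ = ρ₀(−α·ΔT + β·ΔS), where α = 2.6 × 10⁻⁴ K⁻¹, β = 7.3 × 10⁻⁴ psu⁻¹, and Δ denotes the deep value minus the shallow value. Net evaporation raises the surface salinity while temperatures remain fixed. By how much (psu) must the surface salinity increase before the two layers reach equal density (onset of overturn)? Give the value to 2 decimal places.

0.55 psu

Neutral buoyancy requires −α(T_deep − T_surf) + β(S_deep − S_surf′) = 0.
S_surf′ = S_deep − (α/β)·ΔT = 20.16 − (2.6 × 10⁻⁴/7.3 × 10⁻⁴)·(-4.8) = 21.8696 psu.
Increase required: 21.8696 − 21.32 = 0.5496 psu.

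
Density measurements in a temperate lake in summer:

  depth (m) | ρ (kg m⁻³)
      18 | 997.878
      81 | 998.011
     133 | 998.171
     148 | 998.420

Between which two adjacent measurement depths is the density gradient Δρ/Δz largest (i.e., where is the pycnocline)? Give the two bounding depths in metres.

133–148 m

Compute the density gradient over each adjacent pair:
  18–81 m: Δρ/Δz = 0.133/63 = 2.1 × 10⁻³ kg m⁻⁴
  81–133 m: Δρ/Δz = 0.160/52 = 3.1 × 10⁻³ kg m⁻⁴
  133–148 m: Δρ/Δz = 0.249/15 = 0.017 kg m⁻⁴
The largest gradient is in the 133–148 m interval — the pycnocline.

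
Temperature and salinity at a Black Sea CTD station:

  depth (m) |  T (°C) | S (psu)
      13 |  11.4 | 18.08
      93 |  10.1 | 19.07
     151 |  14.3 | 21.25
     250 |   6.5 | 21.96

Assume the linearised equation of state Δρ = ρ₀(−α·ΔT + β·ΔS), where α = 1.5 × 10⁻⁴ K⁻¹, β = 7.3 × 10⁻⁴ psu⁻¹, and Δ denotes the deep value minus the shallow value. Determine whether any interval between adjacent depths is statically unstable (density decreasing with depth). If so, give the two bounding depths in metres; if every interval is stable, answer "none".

none

Evaluate Δρ/ρ₀ = −αΔT + βΔS across each adjacent pair:
  13–93 m: −αΔT+βΔS = −(1.5 × 10⁻⁴)(-1.3)+(7.3 × 10⁻⁴)(+0.99) = 9.2 × 10⁻⁴ → stable
  93–151 m: −αΔT+βΔS = −(1.5 × 10⁻⁴)(+4.2)+(7.3 × 10⁻⁴)(+2.18) = 9.6 × 10⁻⁴ → stable
  151–250 m: −αΔT+βΔS = −(1.5 × 10⁻⁴)(-7.8)+(7.3 × 10⁻⁴)(+0.71) = 1.7 × 10⁻³ → stable
Every interval has Δρ > 0: the column is stably stratified throughout.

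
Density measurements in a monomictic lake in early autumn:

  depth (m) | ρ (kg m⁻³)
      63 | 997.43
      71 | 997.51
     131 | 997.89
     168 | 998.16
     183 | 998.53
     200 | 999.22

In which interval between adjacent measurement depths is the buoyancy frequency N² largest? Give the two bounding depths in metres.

183–200 m

Compute the density gradient over each adjacent pair:
  63–71 m: Δρ/Δz = 0.08/8 = 0.010 kg m⁻⁴
  71–131 m: Δρ/Δz = 0.38/60 = 6.3 × 10⁻³ kg m⁻⁴
  131–168 m: Δρ/Δz = 0.27/37 = 7.3 × 10⁻³ kg m⁻⁴
  168–183 m: Δρ/Δz = 0.37/15 = 0.025 kg m⁻⁴
  183–200 m: Δρ/Δz = 0.69/17 = 0.041 kg m⁻⁴
The largest gradient is in the 183–200 m interval — the pycnocline.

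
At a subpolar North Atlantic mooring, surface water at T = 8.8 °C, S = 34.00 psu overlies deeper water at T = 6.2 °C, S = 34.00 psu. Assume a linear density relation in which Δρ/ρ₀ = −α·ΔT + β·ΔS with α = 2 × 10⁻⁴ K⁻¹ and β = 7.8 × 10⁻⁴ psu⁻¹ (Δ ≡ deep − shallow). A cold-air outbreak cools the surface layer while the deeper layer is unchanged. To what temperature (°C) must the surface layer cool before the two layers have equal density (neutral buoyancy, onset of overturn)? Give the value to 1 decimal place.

Neutral buoyancy requires Δρ = 0, i.e. −α(T_deep − T_surf′) + β(S_deep − S_surf) = 0.
T_surf′ = T_deep − (β/α)·ΔS = 6.2 − (7.8 × 10⁻⁴/2 × 10⁻⁴)·(+0.00) = 6.200 °C.
Cooling required: 8.8 − (6.200) = 2.600 °C.

6.2 °C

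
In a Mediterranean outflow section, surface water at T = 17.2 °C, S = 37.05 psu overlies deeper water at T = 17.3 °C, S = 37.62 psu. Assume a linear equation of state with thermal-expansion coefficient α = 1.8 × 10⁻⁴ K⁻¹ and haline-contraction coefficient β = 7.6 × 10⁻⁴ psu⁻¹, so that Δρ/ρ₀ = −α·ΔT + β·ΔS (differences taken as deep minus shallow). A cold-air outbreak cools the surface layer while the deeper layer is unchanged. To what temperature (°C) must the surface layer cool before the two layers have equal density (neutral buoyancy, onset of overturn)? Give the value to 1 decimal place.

Neutral buoyancy requires Δρ = 0, i.e. −α(T_deep − T_surf′) + β(S_deep − S_surf) = 0.
T_surf′ = T_deep − (β/α)·ΔS = 17.3 − (7.6 × 10⁻⁴/1.8 × 10⁻⁴)·(+0.57) = 14.893 °C.
Cooling required: 17.2 − (14.893) = 2.307 °C.

14.9 °C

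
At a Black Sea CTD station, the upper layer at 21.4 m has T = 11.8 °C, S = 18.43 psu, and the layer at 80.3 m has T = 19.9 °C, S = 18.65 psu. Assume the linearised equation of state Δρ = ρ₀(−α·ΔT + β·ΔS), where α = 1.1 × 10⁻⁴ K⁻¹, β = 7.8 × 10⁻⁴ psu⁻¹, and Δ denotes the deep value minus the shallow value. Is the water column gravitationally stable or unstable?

unstable

ΔT = 19.9 − 11.8 = +8.1 K and ΔS = 18.65 − 18.43 = +0.22 psu (deep − shallow).
−αΔT = -8.91 × 10⁻⁴; βΔS = 1.716 × 10⁻⁴; sum Δρ/ρ₀ = -7.194 × 10⁻⁴.
Δρ/ρ₀ < 0, so Δρ < 0: deeper water is lighter → statically unstable; the column would overturn.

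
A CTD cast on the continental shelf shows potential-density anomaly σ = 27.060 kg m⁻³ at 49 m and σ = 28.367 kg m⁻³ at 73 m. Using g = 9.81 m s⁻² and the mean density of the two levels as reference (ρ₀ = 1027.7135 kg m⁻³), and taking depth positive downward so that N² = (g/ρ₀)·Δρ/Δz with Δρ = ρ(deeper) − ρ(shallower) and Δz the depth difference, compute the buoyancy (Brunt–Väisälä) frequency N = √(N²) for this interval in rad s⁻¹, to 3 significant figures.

Δρ = 1028.367 − 1027.060 = 1.307 kg m⁻³ over Δz = 73 − 49 = 24 m.
N² = (9.81/1027.7135) × (1.307/24) = 5.1983 × 10⁻⁴ s⁻².
N = √(5.1983 × 10⁻⁴) = 0.022800 rad s⁻¹ ≈ 0.0228 rad s⁻¹.

0.0228 rad s⁻¹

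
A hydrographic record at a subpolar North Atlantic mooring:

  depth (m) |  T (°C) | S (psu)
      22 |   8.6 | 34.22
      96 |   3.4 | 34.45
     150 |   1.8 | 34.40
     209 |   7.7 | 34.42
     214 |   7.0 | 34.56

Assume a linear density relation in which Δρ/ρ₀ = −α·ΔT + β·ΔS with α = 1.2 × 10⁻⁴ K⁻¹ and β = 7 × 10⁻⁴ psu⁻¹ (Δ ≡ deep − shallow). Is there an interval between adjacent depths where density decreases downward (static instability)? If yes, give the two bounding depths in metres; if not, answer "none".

150–209 m

Evaluate Δρ/ρ₀ = −αΔT + βΔS across each adjacent pair:
  22–96 m: −αΔT+βΔS = −(1.2 × 10⁻⁴)(-5.2)+(7 × 10⁻⁴)(+0.23) = 7.8 × 10⁻⁴ → stable
  96–150 m: −αΔT+βΔS = −(1.2 × 10⁻⁴)(-1.6)+(7 × 10⁻⁴)(-0.05) = 1.6 × 10⁻⁴ → stable
  150–209 m: −αΔT+βΔS = −(1.2 × 10⁻⁴)(+5.9)+(7 × 10⁻⁴)(+0.02) = -6.9 × 10⁻⁴ → UNSTABLE
  209–214 m: −αΔT+βΔS = −(1.2 × 10⁻⁴)(-0.7)+(7 × 10⁻⁴)(+0.14) = 1.8 × 10⁻⁴ → stable
The 150–209 m interval has Δρ < 0: lighter water underlies denser water.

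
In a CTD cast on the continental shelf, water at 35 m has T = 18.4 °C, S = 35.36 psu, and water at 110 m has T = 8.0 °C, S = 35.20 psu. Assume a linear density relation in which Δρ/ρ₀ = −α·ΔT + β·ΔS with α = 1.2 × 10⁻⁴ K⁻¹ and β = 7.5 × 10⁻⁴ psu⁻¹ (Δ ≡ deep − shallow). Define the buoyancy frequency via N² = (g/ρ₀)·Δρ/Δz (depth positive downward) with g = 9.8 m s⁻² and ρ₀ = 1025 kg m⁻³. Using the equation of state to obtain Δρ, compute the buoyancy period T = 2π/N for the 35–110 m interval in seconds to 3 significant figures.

ΔT = -10.4 K, ΔS = -0.16 psu (deep − shallow).
Δρ/ρ₀ = −αΔT + βΔS = 1.248 × 10⁻³ − 1.20 × 10⁻⁴ = 1.128 × 10⁻³, so Δρ ≈ 1.156 kg m⁻³.
N² = (g/ρ₀)·Δρ/Δz = g·(Δρ/ρ₀)/Δz = 9.8 × 1.128 × 10⁻³ / 75 = 1.4739 × 10⁻⁴ s⁻².
N = √(1.4739 × 10⁻⁴) = 0.012140 rad s⁻¹ → T = 2π/N = 517.56 s ≈ 518 s.

518 s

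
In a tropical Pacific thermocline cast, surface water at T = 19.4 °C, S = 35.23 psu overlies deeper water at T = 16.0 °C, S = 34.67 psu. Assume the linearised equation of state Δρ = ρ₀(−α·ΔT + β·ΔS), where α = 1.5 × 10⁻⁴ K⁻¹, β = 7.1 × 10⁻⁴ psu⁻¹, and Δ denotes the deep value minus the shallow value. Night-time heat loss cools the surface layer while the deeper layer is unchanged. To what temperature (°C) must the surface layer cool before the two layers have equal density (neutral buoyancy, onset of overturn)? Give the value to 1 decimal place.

Neutral buoyancy requires Δρ = 0, i.e. −α(T_deep − T_surf′) + β(S_deep − S_surf) = 0.
T_surf′ = T_deep − (β/α)·ΔS = 16.0 − (7.1 × 10⁻⁴/1.5 × 10⁻⁴)·(-0.56) = 18.651 °C.
Cooling required: 19.4 − (18.651) = 0.749 °C.

18.7 °C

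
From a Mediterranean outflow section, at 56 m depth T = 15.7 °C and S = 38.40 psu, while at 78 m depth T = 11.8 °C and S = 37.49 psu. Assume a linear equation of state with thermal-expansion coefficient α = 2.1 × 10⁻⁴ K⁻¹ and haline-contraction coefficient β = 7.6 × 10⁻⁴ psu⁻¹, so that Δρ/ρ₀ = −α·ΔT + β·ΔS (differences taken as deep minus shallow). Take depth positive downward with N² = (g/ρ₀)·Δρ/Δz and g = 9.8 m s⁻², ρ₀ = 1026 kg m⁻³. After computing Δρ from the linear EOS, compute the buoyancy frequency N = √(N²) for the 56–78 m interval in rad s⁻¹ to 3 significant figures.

ΔT = -3.9 K, ΔS = -0.91 psu (deep − shallow).
Δρ/ρ₀ = −αΔT + βΔS = 8.19 × 10⁻⁴ − 6.916 × 10⁻⁴ = 1.274 × 10⁻⁴, so Δρ ≈ 0.1307 kg m⁻³.
N² = (g/ρ₀)·Δρ/Δz = g·(Δρ/ρ₀)/Δz = 9.8 × 1.274 × 10⁻⁴ / 22 = 5.6751 × 10⁻⁵ s⁻².
N = √(5.6751 × 10⁻⁵) = 7.5333 × 10⁻³ rad s⁻¹ ≈ 7.53 × 10⁻³ rad s⁻¹.

7.53 × 10⁻³ rad s⁻¹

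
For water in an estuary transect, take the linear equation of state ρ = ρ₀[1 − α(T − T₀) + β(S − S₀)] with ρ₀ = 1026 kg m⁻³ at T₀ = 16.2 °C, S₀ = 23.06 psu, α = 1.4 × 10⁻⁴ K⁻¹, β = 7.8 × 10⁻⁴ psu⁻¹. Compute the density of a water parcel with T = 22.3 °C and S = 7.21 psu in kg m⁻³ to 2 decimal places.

T − T₀ = +6.1 K, S − S₀ = -15.85 psu.
Bracket = 1 − α·(+6.1) + β·(-15.85) = 1 + (-0.013217) = 0.9867830.
ρ = 1026 × 0.9867830 = 1012.44 kg m⁻³.

1012.44 kg m⁻³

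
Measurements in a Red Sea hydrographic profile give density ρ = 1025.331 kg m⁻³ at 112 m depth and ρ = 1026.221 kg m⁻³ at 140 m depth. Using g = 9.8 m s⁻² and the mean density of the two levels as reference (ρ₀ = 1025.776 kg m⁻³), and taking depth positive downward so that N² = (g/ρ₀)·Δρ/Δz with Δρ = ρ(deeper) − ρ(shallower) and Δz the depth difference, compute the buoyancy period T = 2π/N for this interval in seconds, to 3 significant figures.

361 s

Δρ = 1026.221 − 1025.331 = 0.890 kg m⁻³ over Δz = 140 − 112 = 28 m.
N² = (9.8/1025.776) × (0.890/28) = 3.0367 × 10⁻⁴ s⁻².
N = √(3.0367 × 10⁻⁴) = 0.017426 rad s⁻¹, so T = 2π/N = 360.56 s ≈ 361 s.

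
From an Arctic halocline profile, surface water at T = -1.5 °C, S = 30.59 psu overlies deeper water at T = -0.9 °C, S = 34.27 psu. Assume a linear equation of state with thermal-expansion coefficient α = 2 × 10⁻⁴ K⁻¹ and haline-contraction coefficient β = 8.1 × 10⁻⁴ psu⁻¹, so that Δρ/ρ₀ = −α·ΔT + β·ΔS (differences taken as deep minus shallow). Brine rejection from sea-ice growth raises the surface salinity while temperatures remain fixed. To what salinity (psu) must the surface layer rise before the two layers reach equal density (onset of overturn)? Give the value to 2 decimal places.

34.12 psu

Neutral buoyancy requires −α(T_deep − T_surf) + β(S_deep − S_surf′) = 0.
S_surf′ = S_deep − (α/β)·ΔT = 34.27 − (2 × 10⁻⁴/8.1 × 10⁻⁴)·(+0.6) = 34.1219 psu.
Increase required: 34.1219 − 30.59 = 3.5319 psu.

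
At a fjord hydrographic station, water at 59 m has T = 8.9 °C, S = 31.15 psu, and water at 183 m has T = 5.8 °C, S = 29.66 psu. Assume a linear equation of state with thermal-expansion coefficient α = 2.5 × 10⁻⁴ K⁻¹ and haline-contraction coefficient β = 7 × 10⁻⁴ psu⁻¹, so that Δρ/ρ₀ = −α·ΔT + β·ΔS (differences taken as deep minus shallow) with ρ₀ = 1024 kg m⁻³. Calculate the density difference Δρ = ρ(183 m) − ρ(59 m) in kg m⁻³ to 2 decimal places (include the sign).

ΔT = -3.1 K, ΔS = -1.49 psu (deep − shallow).
Δρ/ρ₀ = −(2.5 × 10⁻⁴)(-3.1) + (7 × 10⁻⁴)(-1.49) = -2.68 × 10⁻⁴.
Δρ = 1024 × (-2.68 × 10⁻⁴) = -0.27 kg m⁻³.
Negative Δρ: lighter below, statically unstable.

-0.27 kg m⁻³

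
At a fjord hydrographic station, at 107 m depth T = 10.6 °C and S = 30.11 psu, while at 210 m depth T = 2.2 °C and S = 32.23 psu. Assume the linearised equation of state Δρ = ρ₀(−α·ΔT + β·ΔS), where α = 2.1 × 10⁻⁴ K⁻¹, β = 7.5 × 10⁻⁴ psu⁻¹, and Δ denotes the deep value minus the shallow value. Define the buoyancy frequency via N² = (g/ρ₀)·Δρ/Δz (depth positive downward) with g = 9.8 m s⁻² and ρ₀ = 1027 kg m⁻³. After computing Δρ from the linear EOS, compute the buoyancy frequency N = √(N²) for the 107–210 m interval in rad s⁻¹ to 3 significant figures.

ΔT = -8.4 K, ΔS = +2.12 psu (deep − shallow).
Δρ/ρ₀ = −αΔT + βΔS = 1.764 × 10⁻³ + 1.59 × 10⁻³ = 3.354 × 10⁻³, so Δρ ≈ 3.445 kg m⁻³.
N² = (g/ρ₀)·Δρ/Δz = g·(Δρ/ρ₀)/Δz = 9.8 × 3.354 × 10⁻³ / 103 = 3.1912 × 10⁻⁴ s⁻².
N = √(3.1912 × 10⁻⁴) = 0.017864 rad s⁻¹ ≈ 0.0179 rad s⁻¹.

0.0179 rad s⁻¹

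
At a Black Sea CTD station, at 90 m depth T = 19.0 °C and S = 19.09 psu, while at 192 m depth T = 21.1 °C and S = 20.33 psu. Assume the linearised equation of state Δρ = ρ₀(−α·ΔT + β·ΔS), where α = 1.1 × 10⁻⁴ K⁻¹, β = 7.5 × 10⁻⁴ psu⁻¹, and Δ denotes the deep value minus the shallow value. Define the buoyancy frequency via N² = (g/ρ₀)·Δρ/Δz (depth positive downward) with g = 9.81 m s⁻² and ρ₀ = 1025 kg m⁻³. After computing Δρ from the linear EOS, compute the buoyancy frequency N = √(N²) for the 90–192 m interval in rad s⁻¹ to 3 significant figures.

8.20 × 10⁻³ rad s⁻¹

ΔT = +2.1 K, ΔS = +1.24 psu (deep − shallow).
Δρ/ρ₀ = −αΔT + βΔS = -2.31 × 10⁻⁴ + 9.30 × 10⁻⁴ = 6.99 × 10⁻⁴, so Δρ ≈ 0.7165 kg m⁻³.
N² = (g/ρ₀)·Δρ/Δz = g·(Δρ/ρ₀)/Δz = 9.81 × 6.99 × 10⁻⁴ / 102 = 6.7227 × 10⁻⁵ s⁻².
N = √(6.7227 × 10⁻⁵) = 8.1992 × 10⁻³ rad s⁻¹ ≈ 8.20 × 10⁻³ rad s⁻¹.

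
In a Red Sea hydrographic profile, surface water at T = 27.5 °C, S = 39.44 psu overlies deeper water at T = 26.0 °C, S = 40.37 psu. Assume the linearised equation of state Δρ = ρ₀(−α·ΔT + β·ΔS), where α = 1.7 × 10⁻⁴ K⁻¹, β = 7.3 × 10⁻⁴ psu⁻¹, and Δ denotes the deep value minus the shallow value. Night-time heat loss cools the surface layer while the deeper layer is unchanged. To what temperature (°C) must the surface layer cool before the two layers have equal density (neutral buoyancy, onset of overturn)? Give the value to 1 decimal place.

Neutral buoyancy requires Δρ = 0, i.e. −α(T_deep − T_surf′) + β(S_deep − S_surf) = 0.
T_surf′ = T_deep − (β/α)·ΔS = 26.0 − (7.3 × 10⁻⁴/1.7 × 10⁻⁴)·(+0.93) = 22.006 °C.
Cooling required: 27.5 − (22.006) = 5.494 °C.

22.0 °C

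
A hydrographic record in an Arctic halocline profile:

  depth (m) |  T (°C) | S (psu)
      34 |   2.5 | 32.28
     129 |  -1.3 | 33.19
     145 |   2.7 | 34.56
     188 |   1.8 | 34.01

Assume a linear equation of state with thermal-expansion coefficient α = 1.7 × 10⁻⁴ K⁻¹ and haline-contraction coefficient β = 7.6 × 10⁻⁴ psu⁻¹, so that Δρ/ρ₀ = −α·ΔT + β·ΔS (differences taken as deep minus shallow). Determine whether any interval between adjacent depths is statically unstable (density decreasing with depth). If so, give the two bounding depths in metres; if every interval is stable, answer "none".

145–188 m

Evaluate Δρ/ρ₀ = −αΔT + βΔS across each adjacent pair:
  34–129 m: −αΔT+βΔS = −(1.7 × 10⁻⁴)(-3.8)+(7.6 × 10⁻⁴)(+0.91) = 1.3 × 10⁻³ → stable
  129–145 m: −αΔT+βΔS = −(1.7 × 10⁻⁴)(+4.0)+(7.6 × 10⁻⁴)(+1.37) = 3.6 × 10⁻⁴ → stable
  145–188 m: −αΔT+βΔS = −(1.7 × 10⁻⁴)(-0.9)+(7.6 × 10⁻⁴)(-0.55) = -2.7 × 10⁻⁴ → UNSTABLE
The 145–188 m interval has Δρ < 0: lighter water underlies denser water.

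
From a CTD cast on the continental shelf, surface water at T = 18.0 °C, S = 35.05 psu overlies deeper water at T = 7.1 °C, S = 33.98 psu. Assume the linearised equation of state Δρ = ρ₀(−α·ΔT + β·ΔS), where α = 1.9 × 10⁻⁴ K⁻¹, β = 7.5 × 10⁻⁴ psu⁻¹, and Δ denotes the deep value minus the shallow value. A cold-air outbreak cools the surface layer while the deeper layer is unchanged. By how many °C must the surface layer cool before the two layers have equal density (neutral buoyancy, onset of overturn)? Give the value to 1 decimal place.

Neutral buoyancy requires Δρ = 0, i.e. −α(T_deep − T_surf′) + β(S_deep − S_surf) = 0.
T_surf′ = T_deep − (β/α)·ΔS = 7.1 − (7.5 × 10⁻⁴/1.9 × 10⁻⁴)·(-1.07) = 11.324 °C.
Cooling required: 18.0 − (11.324) = 6.676 °C.

6.7 °C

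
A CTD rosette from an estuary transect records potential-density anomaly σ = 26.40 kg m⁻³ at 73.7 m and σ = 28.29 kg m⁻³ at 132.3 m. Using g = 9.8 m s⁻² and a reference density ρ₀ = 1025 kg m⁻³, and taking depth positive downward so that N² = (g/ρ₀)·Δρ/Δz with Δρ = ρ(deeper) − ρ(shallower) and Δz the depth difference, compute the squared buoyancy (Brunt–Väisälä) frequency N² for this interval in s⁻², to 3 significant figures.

3.08 × 10⁻⁴ s⁻²

Δρ = 1028.29 − 1026.40 = 1.89 kg m⁻³ over Δz = 132.3 − 73.7 = 58.6 m.
N² = (9.8/1025) × (1.89/58.6) = 3.0837 × 10⁻⁴ s⁻² ≈ 3.08 × 10⁻⁴ s⁻².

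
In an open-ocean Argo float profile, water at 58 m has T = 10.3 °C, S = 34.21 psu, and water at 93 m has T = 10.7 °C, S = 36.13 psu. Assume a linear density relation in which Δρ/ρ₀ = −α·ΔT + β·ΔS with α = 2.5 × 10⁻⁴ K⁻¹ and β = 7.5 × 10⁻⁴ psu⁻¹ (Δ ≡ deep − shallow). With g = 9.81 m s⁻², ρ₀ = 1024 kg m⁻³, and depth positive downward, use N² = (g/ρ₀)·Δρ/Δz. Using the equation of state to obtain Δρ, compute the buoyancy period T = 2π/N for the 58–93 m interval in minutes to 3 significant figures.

5.40 min

ΔT = +0.4 K, ΔS = +1.92 psu (deep − shallow).
Δρ/ρ₀ = −αΔT + βΔS = -1.00 × 10⁻⁴ + 1.44 × 10⁻³ = 1.34 × 10⁻³, so Δρ ≈ 1.372 kg m⁻³.
N² = (g/ρ₀)·Δρ/Δz = g·(Δρ/ρ₀)/Δz = 9.81 × 1.34 × 10⁻³ / 35 = 3.7558 × 10⁻⁴ s⁻².
N = √(3.7558 × 10⁻⁴) = 0.019380 rad s⁻¹ → T = 2π/N = 324.21 s = 5.4035 min ≈ 5.40 min.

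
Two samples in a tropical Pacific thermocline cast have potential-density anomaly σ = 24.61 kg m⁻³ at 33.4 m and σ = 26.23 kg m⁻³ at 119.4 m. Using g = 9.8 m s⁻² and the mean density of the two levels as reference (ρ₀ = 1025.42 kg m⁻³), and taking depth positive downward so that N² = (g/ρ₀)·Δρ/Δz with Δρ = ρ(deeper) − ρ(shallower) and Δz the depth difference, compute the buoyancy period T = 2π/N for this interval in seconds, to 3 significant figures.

468 s

Δρ = 1026.23 − 1024.61 = 1.62 kg m⁻³ over Δz = 119.4 − 33.4 = 86 m.
N² = (9.8/1025.42) × (1.62/86) = 1.8003 × 10⁻⁴ s⁻².
N = √(1.8003 × 10⁻⁴) = 0.013418 rad s⁻¹, so T = 2π/N = 468.27 s ≈ 468 s.
A positive N² confirms static stability across the interval.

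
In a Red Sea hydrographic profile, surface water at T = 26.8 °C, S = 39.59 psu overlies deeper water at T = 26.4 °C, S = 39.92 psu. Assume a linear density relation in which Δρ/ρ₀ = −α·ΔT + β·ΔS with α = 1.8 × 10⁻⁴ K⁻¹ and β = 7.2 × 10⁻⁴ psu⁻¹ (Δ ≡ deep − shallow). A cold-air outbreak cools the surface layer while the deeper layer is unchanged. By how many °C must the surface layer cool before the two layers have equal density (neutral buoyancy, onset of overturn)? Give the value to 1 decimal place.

1.7 °C

Neutral buoyancy requires Δρ = 0, i.e. −α(T_deep − T_surf′) + β(S_deep − S_surf) = 0.
T_surf′ = T_deep − (β/α)·ΔS = 26.4 − (7.2 × 10⁻⁴/1.8 × 10⁻⁴)·(+0.33) = 25.080 °C.
Cooling required: 26.8 − (25.080) = 1.720 °C.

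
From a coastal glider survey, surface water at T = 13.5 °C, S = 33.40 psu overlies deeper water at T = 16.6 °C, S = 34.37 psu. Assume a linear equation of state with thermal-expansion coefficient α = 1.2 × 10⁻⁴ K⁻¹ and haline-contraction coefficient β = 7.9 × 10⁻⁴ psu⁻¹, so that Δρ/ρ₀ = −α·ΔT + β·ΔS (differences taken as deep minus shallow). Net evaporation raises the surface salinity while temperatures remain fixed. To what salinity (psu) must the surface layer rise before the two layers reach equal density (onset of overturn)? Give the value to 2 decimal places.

Neutral buoyancy requires −α(T_deep − T_surf) + β(S_deep − S_surf′) = 0.
S_surf′ = S_deep − (α/β)·ΔT = 34.37 − (1.2 × 10⁻⁴/7.9 × 10⁻⁴)·(+3.1) = 33.8991 psu.
Increase required: 33.8991 − 33.40 = 0.4991 psu.

33.90 psu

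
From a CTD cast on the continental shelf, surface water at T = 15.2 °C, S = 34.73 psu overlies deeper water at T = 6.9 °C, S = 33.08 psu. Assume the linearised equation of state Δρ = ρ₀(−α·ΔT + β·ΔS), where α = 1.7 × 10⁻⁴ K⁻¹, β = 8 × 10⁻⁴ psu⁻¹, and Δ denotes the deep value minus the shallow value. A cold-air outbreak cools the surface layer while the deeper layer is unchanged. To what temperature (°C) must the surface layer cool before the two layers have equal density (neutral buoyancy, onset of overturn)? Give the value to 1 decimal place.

Neutral buoyancy requires Δρ = 0, i.e. −α(T_deep − T_surf′) + β(S_deep − S_surf) = 0.
T_surf′ = T_deep − (β/α)·ΔS = 6.9 − (8 × 10⁻⁴/1.7 × 10⁻⁴)·(-1.65) = 14.665 °C.
Cooling required: 15.2 − (14.665) = 0.535 °C.

14.7 °C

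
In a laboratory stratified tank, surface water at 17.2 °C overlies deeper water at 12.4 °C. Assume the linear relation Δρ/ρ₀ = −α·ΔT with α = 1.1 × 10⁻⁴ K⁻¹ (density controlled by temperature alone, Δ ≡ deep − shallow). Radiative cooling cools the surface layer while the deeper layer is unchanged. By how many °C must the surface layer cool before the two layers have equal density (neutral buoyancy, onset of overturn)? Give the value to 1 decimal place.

4.8 °C

With temperature the only control, equal density requires T_surf′ = T_deep.
T_surf′ = 12.4 °C.
Cooling required: 17.2 − 12.4 = 4.8 °C.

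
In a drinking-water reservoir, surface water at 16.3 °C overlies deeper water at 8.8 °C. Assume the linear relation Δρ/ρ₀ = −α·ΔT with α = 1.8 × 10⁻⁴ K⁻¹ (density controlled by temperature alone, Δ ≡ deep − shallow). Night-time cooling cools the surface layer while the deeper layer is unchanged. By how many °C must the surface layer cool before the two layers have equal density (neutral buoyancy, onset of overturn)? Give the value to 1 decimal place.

With temperature the only control, equal density requires T_surf′ = T_deep.
T_surf′ = 8.8 °C.
Cooling required: 16.3 − 8.8 = 7.5 °C.

7.5 °C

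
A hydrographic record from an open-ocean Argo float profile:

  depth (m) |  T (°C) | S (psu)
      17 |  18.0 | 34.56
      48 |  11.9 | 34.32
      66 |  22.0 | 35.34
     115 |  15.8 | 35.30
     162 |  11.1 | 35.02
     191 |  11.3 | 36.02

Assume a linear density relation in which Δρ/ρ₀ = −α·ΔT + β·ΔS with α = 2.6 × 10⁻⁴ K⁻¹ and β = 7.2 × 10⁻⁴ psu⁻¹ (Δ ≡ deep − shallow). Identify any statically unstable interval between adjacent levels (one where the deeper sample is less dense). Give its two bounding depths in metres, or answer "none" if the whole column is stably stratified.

48–66 m

Evaluate Δρ/ρ₀ = −αΔT + βΔS across each adjacent pair:
  17–48 m: −αΔT+βΔS = −(2.6 × 10⁻⁴)(-6.1)+(7.2 × 10⁻⁴)(-0.24) = 1.4 × 10⁻³ → stable
  48–66 m: −αΔT+βΔS = −(2.6 × 10⁻⁴)(+10.1)+(7.2 × 10⁻⁴)(+1.02) = -1.9 × 10⁻³ → UNSTABLE
  66–115 m: −αΔT+βΔS = −(2.6 × 10⁻⁴)(-6.2)+(7.2 × 10⁻⁴)(-0.04) = 1.6 × 10⁻³ → stable
  115–162 m: −αΔT+βΔS = −(2.6 × 10⁻⁴)(-4.7)+(7.2 × 10⁻⁴)(-0.28) = 1.0 × 10⁻³ → stable
  162–191 m: −αΔT+βΔS = −(2.6 × 10⁻⁴)(+0.2)+(7.2 × 10⁻⁴)(+1.00) = 6.7 × 10⁻⁴ → stable
The 48–66 m interval has Δρ < 0: lighter water underlies denser water.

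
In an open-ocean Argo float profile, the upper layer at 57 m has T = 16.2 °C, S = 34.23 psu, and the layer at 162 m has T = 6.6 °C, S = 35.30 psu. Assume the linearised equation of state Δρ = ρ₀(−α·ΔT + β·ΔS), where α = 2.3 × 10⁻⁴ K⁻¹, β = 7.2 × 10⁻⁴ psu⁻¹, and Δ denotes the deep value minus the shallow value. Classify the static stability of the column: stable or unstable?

ΔT = 6.6 − 16.2 = -9.6 K and ΔS = 35.30 − 34.23 = +1.07 psu (deep − shallow).
−αΔT = 2.208 × 10⁻³; βΔS = 7.704 × 10⁻⁴; sum Δρ/ρ₀ = 2.9784 × 10⁻³.
Δρ/ρ₀ > 0, so Δρ > 0: deeper water is denser → statically stable.

stable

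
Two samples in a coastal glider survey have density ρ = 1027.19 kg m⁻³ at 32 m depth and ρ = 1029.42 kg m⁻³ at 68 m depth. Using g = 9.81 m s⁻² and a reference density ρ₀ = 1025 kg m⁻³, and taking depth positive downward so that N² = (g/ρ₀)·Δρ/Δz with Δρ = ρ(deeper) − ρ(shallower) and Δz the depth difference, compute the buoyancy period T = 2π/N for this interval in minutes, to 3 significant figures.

4.30 min

Δρ = 1029.42 − 1027.19 = 2.23 kg m⁻³ over Δz = 68 − 32 = 36 m.
N² = (9.81/1025) × (2.23/36) = 5.9285 × 10⁻⁴ s⁻².
N = √(5.9285 × 10⁻⁴) = 0.024349 rad s⁻¹, so T = 2π/N = 258.05 s = 4.3008 min ≈ 4.30 min.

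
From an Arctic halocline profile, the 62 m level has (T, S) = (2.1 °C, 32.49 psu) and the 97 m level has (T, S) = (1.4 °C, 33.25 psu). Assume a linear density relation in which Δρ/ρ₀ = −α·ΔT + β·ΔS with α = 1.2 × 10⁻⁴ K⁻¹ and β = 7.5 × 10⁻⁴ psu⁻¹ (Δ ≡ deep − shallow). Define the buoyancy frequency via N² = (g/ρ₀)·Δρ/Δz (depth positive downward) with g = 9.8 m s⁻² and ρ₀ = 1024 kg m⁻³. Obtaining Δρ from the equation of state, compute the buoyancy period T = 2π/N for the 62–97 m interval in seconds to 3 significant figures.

ΔT = -0.7 K, ΔS = +0.76 psu (deep − shallow).
Δρ/ρ₀ = −αΔT + βΔS = 8.40 × 10⁻⁵ + 5.70 × 10⁻⁴ = 6.54 × 10⁻⁴, so Δρ ≈ 0.6697 kg m⁻³.
N² = (g/ρ₀)·Δρ/Δz = g·(Δρ/ρ₀)/Δz = 9.8 × 6.54 × 10⁻⁴ / 35 = 1.8312 × 10⁻⁴ s⁻².
N = √(1.8312 × 10⁻⁴) = 0.013532 rad s⁻¹ → T = 2π/N = 464.32 s ≈ 464 s.

464 s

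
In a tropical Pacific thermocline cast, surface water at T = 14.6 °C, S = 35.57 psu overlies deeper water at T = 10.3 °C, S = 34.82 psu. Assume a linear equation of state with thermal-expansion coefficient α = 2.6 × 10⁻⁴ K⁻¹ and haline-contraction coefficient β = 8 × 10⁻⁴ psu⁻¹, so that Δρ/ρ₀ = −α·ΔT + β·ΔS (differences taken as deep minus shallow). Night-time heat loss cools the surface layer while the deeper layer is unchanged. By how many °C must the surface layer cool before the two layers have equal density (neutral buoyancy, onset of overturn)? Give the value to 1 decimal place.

Neutral buoyancy requires Δρ = 0, i.e. −α(T_deep − T_surf′) + β(S_deep − S_surf) = 0.
T_surf′ = T_deep − (β/α)·ΔS = 10.3 − (8 × 10⁻⁴/2.6 × 10⁻⁴)·(-0.75) = 12.608 °C.
Cooling required: 14.6 − (12.608) = 1.992 °C.

2.0 °C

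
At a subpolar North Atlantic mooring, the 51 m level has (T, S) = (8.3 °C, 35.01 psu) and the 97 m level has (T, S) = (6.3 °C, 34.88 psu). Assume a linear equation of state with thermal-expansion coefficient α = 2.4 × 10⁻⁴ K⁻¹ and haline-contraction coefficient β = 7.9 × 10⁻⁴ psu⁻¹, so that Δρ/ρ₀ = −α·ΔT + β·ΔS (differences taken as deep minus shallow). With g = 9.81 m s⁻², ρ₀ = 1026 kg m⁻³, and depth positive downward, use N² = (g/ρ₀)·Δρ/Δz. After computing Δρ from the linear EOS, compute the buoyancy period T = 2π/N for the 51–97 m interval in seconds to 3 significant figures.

ΔT = -2.0 K, ΔS = -0.13 psu (deep − shallow).
Δρ/ρ₀ = −αΔT + βΔS = 4.80 × 10⁻⁴ − 1.027 × 10⁻⁴ = 3.773 × 10⁻⁴, so Δρ ≈ 0.3871 kg m⁻³.
N² = (g/ρ₀)·Δρ/Δz = g·(Δρ/ρ₀)/Δz = 9.81 × 3.773 × 10⁻⁴ / 46 = 8.0463 × 10⁻⁵ s⁻².
N = √(8.0463 × 10⁻⁵) = 8.9701 × 10⁻³ rad s⁻¹ → T = 2π/N = 700.46 s ≈ 700 s.

700 s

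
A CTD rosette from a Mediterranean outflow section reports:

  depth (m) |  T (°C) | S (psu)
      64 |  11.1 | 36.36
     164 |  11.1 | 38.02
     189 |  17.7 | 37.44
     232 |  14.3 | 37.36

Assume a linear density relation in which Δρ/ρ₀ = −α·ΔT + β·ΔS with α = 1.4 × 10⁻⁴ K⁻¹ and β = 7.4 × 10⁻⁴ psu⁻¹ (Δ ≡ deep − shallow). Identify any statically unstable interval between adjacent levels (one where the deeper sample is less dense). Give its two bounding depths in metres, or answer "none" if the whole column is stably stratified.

164–189 m

Evaluate Δρ/ρ₀ = −αΔT + βΔS across each adjacent pair:
  64–164 m: −αΔT+βΔS = −(1.4 × 10⁻⁴)(+0.0)+(7.4 × 10⁻⁴)(+1.66) = 1.2 × 10⁻³ → stable
  164–189 m: −αΔT+βΔS = −(1.4 × 10⁻⁴)(+6.6)+(7.4 × 10⁻⁴)(-0.58) = -1.4 × 10⁻³ → UNSTABLE
  189–232 m: −αΔT+βΔS = −(1.4 × 10⁻⁴)(-3.4)+(7.4 × 10⁻⁴)(-0.08) = 4.2 × 10⁻⁴ → stable
The 164–189 m interval has Δρ < 0: lighter water underlies denser water.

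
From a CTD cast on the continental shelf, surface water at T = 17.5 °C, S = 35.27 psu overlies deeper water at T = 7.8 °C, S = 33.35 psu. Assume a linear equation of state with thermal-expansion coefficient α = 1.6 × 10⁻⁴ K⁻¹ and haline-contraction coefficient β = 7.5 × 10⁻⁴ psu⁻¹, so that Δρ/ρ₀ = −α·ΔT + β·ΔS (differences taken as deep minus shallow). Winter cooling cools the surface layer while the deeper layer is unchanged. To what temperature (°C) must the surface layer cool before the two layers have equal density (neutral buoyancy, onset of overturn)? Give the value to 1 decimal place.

Neutral buoyancy requires Δρ = 0, i.e. −α(T_deep − T_surf′) + β(S_deep − S_surf) = 0.
T_surf′ = T_deep − (β/α)·ΔS = 7.8 − (7.5 × 10⁻⁴/1.6 × 10⁻⁴)·(-1.92) = 16.800 °C.
Cooling required: 17.5 − (16.800) = 0.700 °C.

16.8 °C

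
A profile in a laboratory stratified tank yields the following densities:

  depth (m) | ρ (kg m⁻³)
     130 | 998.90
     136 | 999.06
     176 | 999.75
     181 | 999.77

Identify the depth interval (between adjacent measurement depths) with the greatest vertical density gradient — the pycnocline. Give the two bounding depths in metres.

130–136 m

Compute the density gradient over each adjacent pair:
  130–136 m: Δρ/Δz = 0.16/6 = 0.027 kg m⁻⁴
  136–176 m: Δρ/Δz = 0.69/40 = 0.017 kg m⁻⁴
  176–181 m: Δρ/Δz = 0.02/5 = 4.0 × 10⁻³ kg m⁻⁴
The largest gradient is in the 130–136 m interval — the pycnocline.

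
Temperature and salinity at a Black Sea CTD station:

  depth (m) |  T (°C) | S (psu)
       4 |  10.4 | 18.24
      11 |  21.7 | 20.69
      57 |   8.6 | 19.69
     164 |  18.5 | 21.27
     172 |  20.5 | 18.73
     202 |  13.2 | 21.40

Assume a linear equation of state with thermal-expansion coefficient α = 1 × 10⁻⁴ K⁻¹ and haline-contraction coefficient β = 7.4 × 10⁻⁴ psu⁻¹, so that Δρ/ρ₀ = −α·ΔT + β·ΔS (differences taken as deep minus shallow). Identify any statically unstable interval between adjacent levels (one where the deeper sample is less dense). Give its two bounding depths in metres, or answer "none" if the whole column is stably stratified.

164–172 m

Evaluate Δρ/ρ₀ = −αΔT + βΔS across each adjacent pair:
  4–11 m: −αΔT+βΔS = −(1 × 10⁻⁴)(+11.3)+(7.4 × 10⁻⁴)(+2.45) = 6.8 × 10⁻⁴ → stable
  11–57 m: −αΔT+βΔS = −(1 × 10⁻⁴)(-13.1)+(7.4 × 10⁻⁴)(-1.00) = 5.7 × 10⁻⁴ → stable
  57–164 m: −αΔT+βΔS = −(1 × 10⁻⁴)(+9.9)+(7.4 × 10⁻⁴)(+1.58) = 1.8 × 10⁻⁴ → stable
  164–172 m: −αΔT+βΔS = −(1 × 10⁻⁴)(+2.0)+(7.4 × 10⁻⁴)(-2.54) = -2.1 × 10⁻³ → UNSTABLE
  172–202 m: −αΔT+βΔS = −(1 × 10⁻⁴)(-7.3)+(7.4 × 10⁻⁴)(+2.67) = 2.7 × 10⁻³ → stable
The 164–172 m interval has Δρ < 0: lighter water underlies denser water.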